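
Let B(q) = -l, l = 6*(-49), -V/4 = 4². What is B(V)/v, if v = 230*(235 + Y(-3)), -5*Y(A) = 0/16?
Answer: 147/27025 ≈ 0.0054394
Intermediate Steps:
V = -64 (V = -4*4² = -4*16 = -64)
Y(A) = 0 (Y(A) = -0/16 = -⅕*0 = 0)
l = -294
v = 54050 (v = 230*(235 + 0) = 230*235 = 54050)
B(q) = 294 (B(q) = -1*(-294) = 294)
B(V)/v = 294/54050 = 294*(1/54050) = 147/27025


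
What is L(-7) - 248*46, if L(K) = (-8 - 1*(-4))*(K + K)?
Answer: -11352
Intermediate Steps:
L(K) = -8*K (L(K) = (-8 + 4)*(2*K) = -8*K)
L(-7) - 248*46 = -8*(-7) - 248*46 = 56 - 11408 = -11352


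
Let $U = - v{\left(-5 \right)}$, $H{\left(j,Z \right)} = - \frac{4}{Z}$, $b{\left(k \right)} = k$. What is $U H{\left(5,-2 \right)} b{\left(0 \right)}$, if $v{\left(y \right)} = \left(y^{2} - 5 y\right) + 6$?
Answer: $0$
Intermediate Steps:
$H{\left(j,Z \right)} = - \frac{4}{Z}$
$v{\left(y \right)} = 6 + y^{2} - 5 y$
$U = -56$ ($U = - (6 + \left(-5\right)^{2} - -25) = - (6 + 25 + 25) = \left(-1\right) 56 = -56$)
$U H{\left(5,-2 \right)} b{\left(0 \right)} = - 56 \left(- \frac{4}{-2}\right) 0 = - 56 \left(\left(-4\right) \left(- \frac{1}{2}\right)\right) 0 = \left(-56\right) 2 \cdot 0 = \left(-112\right) 0 = 0$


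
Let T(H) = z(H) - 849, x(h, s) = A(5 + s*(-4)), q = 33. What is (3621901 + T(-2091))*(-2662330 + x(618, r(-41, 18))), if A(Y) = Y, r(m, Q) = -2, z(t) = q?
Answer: -9640476153945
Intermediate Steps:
z(t) = 33
x(h, s) = 5 - 4*s (x(h, s) = 5 + s*(-4) = 5 - 4*s)
T(H) = -816 (T(H) = 33 - 849 = -816)
(3621901 + T(-2091))*(-2662330 + x(618, r(-41, 18))) = (3621901 - 816)*(-2662330 + (5 - 4*(-2))) = 3621085*(-2662330 + (5 + 8)) = 3621085*(-2662330 + 13) = 3621085*(-2662317) = -9640476153945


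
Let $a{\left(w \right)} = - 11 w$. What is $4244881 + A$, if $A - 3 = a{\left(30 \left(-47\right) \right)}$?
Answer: $4260394$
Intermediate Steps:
$A = 15513$ ($A = 3 - 11 \cdot 30 \left(-47\right) = 3 - -15510 = 3 + 15510 = 15513$)
$4244881 + A = 4244881 + 15513 = 4260394$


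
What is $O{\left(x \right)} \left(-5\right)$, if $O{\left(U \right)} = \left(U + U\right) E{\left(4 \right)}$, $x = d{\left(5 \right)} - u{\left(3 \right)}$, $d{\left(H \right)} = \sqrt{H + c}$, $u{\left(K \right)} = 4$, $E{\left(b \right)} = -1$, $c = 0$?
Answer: $-40 + 10 \sqrt{5} \approx -17.639$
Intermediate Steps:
$d{\left(H \right)} = \sqrt{H}$ ($d{\left(H \right)} = \sqrt{H + 0} = \sqrt{H}$)
$x = -4 + \sqrt{5}$ ($x = \sqrt{5} - 4 = -4 + \sqrt{5} \approx -1.7639$)
$O{\left(U \right)} = - 2 U$ ($O{\left(U \right)} = \left(U + U\right) \left(-1\right) = 2 U \left(-1\right) = - 2 U$)
$O{\left(x \right)} \left(-5\right) = - 2 \left(-4 + \sqrt{5}\right) \left(-5\right) = \left(8 - 2 \sqrt{5}\right) \left(-5\right) = -40 + 10 \sqrt{5}$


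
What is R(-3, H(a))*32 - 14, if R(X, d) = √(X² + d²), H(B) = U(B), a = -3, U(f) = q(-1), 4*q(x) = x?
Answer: -14 + 8*√145 ≈ 82.333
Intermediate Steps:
q(x) = x/4
U(f) = -¼ (U(f) = (¼)*(-1) = -¼)
H(B) = -¼
R(-3, H(a))*32 - 14 = √((-3)² + (-¼)²)*32 - 14 = √(9 + 1/16)*32 - 14 = √(145/16)*32 - 14 = (√145/4)*32 - 14 = 8*√145 - 14 = -14 + 8*√145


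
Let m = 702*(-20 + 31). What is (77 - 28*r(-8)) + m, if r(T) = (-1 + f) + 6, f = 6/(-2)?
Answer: 7743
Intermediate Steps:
f = -3 (f = 6*(-½) = -3)
r(T) = 2 (r(T) = (-1 - 3) + 6 = -4 + 6 = 2)
m = 7722 (m = 702*11 = 7722)
(77 - 28*r(-8)) + m = (77 - 28*2) + 7722 = (77 - 56) + 7722 = 21 + 7722 = 7743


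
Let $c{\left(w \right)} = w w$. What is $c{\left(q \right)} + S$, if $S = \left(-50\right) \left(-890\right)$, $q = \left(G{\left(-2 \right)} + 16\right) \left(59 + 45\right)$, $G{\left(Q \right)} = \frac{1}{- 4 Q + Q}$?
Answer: $\frac{25842436}{9} \approx 2.8714 \cdot 10^{6}$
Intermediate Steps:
$G{\left(Q \right)} = - \frac{1}{3 Q}$ ($G{\left(Q \right)} = \frac{1}{\left(-3\right) Q} = - \frac{1}{3 Q}$)
$q = \frac{5044}{3}$ ($q = \left(- \frac{1}{3 \left(-2\right)} + 16\right) \left(59 + 45\right) = \left(\left(- \frac{1}{3}\right) \left(- \frac{1}{2}\right) + 16\right) 104 = \left(\frac{1}{6} + 16\right) 104 = \frac{97}{6} \cdot 104 = \frac{5044}{3} \approx 1681.3$)
$c{\left(w \right)} = w^{2}$
$S = 44500$
$c{\left(q \right)} + S = \left(\frac{5044}{3}\right)^{2} + 44500 = \frac{25441936}{9} + 44500 = \frac{25842436}{9}$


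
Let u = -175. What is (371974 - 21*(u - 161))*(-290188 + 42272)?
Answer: -93967601480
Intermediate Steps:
(371974 - 21*(u - 161))*(-290188 + 42272) = (371974 - 21*(-175 - 161))*(-290188 + 42272) = (371974 - 21*(-336))*(-247916) = (371974 + 7056)*(-247916) = 379030*(-247916) = -93967601480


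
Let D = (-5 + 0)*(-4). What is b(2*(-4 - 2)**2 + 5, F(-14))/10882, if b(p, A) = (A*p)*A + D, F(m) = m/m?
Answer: 97/10882 ≈ 0.0089138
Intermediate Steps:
D = 20 (D = -5*(-4) = 20)
F(m) = 1
b(p, A) = 20 + p*A**2 (b(p, A) = (A*p)*A + 20 = p*A**2 + 20 = 20 + p*A**2)
b(2*(-4 - 2)**2 + 5, F(-14))/10882 = (20 + (2*(-4 - 2)**2 + 5)*1**2)/10882 = (20 + (2*(-6)**2 + 5)*1)*(1/10882) = (20 + (2*36 + 5)*1)*(1/10882) = (20 + (72 + 5)*1)*(1/10882) = (20 + 77*1)*(1/10882) = (20 + 77)*(1/10882) = 97*(1/10882) = 97/10882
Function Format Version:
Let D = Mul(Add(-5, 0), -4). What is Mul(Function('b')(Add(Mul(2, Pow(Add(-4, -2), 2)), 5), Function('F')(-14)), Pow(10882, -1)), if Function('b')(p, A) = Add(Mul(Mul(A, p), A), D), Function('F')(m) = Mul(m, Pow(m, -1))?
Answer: Rational(97, 10882) ≈ 0.0089138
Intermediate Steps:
D = 20 (D = Mul(-5, -4) = 20)
Function('F')(m) = 1
Function('b')(p, A) = Add(20, Mul(p, Pow(A, 2))) (Function('b')(p, A) = Add(Mul(Mul(A, p), A), 20) = Add(Mul(p, Pow(A, 2)), 20) = Add(20, Mul(p, Pow(A, 2))))
Mul(Function('b')(Add(Mul(2, Pow(Add(-4, -2), 2)), 5), Function('F')(-14)), Pow(10882, -1)) = Mul(Add(20, Mul(Add(Mul(2, Pow(Add(-4, -2), 2)), 5), Pow(1, 2))), Pow(10882, -1)) = Mul(Add(20, Mul(Add(Mul(2, Pow(-6, 2)), 5), 1)), Rational(1, 10882)) = Mul(Add(20, Mul(Add(Mul(2, 36), 5), 1)), Rational(1, 10882)) = Mul(Add(20, Mul(Add(72, 5), 1)), Rational(1, 10882)) = Mul(Add(20, Mul(77, 1)), Rational(1, 10882)) = Mul(Add(20, 77), Rational(1, 10882)) = Mul(97, Rational(1, 10882)) = Rational(97, 10882)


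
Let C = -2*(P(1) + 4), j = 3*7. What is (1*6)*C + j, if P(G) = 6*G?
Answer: -99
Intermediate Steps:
j = 21
C = -20 (C = -2*(6*1 + 4) = -2*(6 + 4) = -2*10 = -20)
(1*6)*C + j = (1*6)*(-20) + 21 = 6*(-20) + 21 = -120 + 21 = -99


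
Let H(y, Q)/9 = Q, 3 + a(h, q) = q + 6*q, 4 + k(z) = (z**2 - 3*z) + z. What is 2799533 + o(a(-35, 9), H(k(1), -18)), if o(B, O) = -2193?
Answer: 2797340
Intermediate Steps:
k(z) = -4 + z**2 - 2*z (k(z) = -4 + ((z**2 - 3*z) + z) = -4 + (z**2 - 2*z) = -4 + z**2 - 2*z)
a(h, q) = -3 + 7*q (a(h, q) = -3 + (q + 6*q) = -3 + 7*q)
H(y, Q) = 9*Q
2799533 + o(a(-35, 9), H(k(1), -18)) = 2799533 - 2193 = 2797340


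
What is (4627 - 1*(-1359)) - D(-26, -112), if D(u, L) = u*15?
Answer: 6376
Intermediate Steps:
D(u, L) = 15*u
(4627 - 1*(-1359)) - D(-26, -112) = (4627 - 1*(-1359)) - 15*(-26) = (4627 + 1359) - 1*(-390) = 5986 + 390 = 6376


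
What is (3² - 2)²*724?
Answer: 35476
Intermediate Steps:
(3² - 2)²*724 = (9 - 2)²*724 = 7²*724 = 49*724 = 35476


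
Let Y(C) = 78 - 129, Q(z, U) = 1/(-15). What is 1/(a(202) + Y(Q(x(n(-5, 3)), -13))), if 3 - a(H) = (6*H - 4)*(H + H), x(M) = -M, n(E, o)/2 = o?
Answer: -1/488080 ≈ -2.0488e-6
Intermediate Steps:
n(E, o) = 2*o
Q(z, U) = -1/15
Y(C) = -51
a(H) = 3 - 2*H*(-4 + 6*H) (a(H) = 3 - (6*H - 4)*(H + H) = 3 - (-4 + 6*H)*2*H = 3 - 2*H*(-4 + 6*H))
1/(a(202) + Y(Q(x(n(-5, 3)), -13))) = 1/((3 - 12*202**2 + 8*202) - 51) = 1/((3 - 12*40804 + 1616) - 51) = 1/((3 - 489648 + 1616) - 51) = 1/(-488029 - 51) = 1/(-488080) = -1/488080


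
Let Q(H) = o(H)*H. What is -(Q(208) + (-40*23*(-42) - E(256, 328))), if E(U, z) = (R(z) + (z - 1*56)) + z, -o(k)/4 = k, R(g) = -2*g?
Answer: 134360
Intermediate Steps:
o(k) = -4*k
E(U, z) = -56 (E(U, z) = (-2*z + (z - 1*56)) + z = (-2*z + (z - 56)) + z = (-2*z + (-56 + z)) + z = (-56 - z) + z = -56)
Q(H) = -4*H² (Q(H) = (-4*H)*H = -4*H²)
-(Q(208) + (-40*23*(-42) - E(256, 328))) = -(-4*208² + (-40*23*(-42) - 1*(-56))) = -(-4*43264 + (-920*(-42) + 56)) = -(-173056 + (38640 + 56)) = -(-173056 + 38696) = -1*(-134360) = 134360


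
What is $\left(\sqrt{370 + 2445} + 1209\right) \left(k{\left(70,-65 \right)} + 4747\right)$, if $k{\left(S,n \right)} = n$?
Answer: $5660538 + 4682 \sqrt{2815} \approx 5.909 \cdot 10^{6}$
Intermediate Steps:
$\left(\sqrt{370 + 2445} + 1209\right) \left(k{\left(70,-65 \right)} + 4747\right) = \left(\sqrt{370 + 2445} + 1209\right) \left(-65 + 4747\right) = \left(\sqrt{2815} + 1209\right) 4682 = \left(1209 + \sqrt{2815}\right) 4682 = 5660538 + 4682 \sqrt{2815}$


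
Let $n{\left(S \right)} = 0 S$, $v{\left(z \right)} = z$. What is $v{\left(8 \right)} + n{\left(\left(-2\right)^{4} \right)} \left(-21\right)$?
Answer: $8$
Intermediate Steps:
$n{\left(S \right)} = 0$
$v{\left(8 \right)} + n{\left(\left(-2\right)^{4} \right)} \left(-21\right) = 8 + 0 \left(-21\right) = 8 + 0 = 8$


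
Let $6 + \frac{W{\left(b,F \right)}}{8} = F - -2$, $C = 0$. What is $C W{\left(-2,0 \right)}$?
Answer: $0$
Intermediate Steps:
$W{\left(b,F \right)} = -32 + 8 F$ ($W{\left(b,F \right)} = -48 + 8 \left(F - -2\right) = -48 + 8 \left(F + 2\right) = -48 + 8 \left(2 + F\right) = -48 + \left(16 + 8 F\right) = -32 + 8 F$)
$C W{\left(-2,0 \right)} = 0 \left(-32 + 8 \cdot 0\right) = 0 \left(-32 + 0\right) = 0 \left(-32\right) = 0$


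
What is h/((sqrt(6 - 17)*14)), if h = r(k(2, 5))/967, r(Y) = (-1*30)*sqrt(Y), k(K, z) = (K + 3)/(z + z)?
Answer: 15*I*sqrt(22)/148918 ≈ 0.00047245*I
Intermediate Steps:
k(K, z) = (3 + K)/(2*z) (k(K, z) = (3 + K)/((2*z)) = (3 + K)*(1/(2*z)) = (3 + K)/(2*z))
r(Y) = -30*sqrt(Y)
h = -15*sqrt(2)/967 (h = -30*sqrt(10)*sqrt(3 + 2)/10/967 = -30*sqrt(2)/2*(1/967) = -15*sqrt(2)*(1/967) = -15*sqrt(2)/967 ≈ -0.021937)
h/((sqrt(6 - 17)*14)) = (-15*sqrt(2)/967)/((sqrt(6 - 17)*14)) = (-15*sqrt(2)/967)/((sqrt(-11)*14)) = (-15*sqrt(2)/967)/(((I*sqrt(11))*14)) = (-15*sqrt(2)/967)/((14*I*sqrt(11))) = (-15*sqrt(2)/967)*(-I*sqrt(11)/154) = 15*I*sqrt(22)/148918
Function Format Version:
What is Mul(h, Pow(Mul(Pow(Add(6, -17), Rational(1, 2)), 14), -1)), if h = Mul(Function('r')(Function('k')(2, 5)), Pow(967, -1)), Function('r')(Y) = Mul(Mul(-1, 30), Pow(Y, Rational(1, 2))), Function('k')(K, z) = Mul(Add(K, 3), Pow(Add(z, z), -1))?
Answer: Mul(Rational(15, 148918), I, Pow(22, Rational(1, 2))) ≈ Mul(0.00047245, I)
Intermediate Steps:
Function('k')(K, z) = Mul(Rational(1, 2), Pow(z, -1), Add(3, K)) (Function('k')(K, z) = Mul(Add(3, K), Pow(Mul(2, z), -1)) = Mul(Add(3, K), Mul(Rational(1, 2), Pow(z, -1))) = Mul(Rational(1, 2), Pow(z, -1), Add(3, K)))
Function('r')(Y) = Mul(-30, Pow(Y, Rational(1, 2)))
h = Mul(Rational(-15, 967), Pow(2, Rational(1, 2))) (h = Mul(Mul(-30, Pow(Mul(Rational(1, 2), Pow(5, -1), Add(3, 2)), Rational(1, 2))), Pow(967, -1)) = Mul(Mul(-30, Pow(Mul(Rational(1, 2), Rational(1, 5), 5), Rational(1, 2))), Rational(1, 967)) = Mul(Mul(-30, Pow(Rational(1, 2), Rational(1, 2))), Rational(1, 967)) = Mul(Mul(-30, Mul(Rational(1, 2), Pow(2, Rational(1, 2)))), Rational(1, 967)) = Mul(Mul(-15, Pow(2, Rational(1, 2))), Rational(1, 967)) = Mul(Rational(-15, 967), Pow(2, Rational(1, 2))) ≈ -0.021937)
Mul(h, Pow(Mul(Pow(Add(6, -17), Rational(1, 2)), 14), -1)) = Mul(Mul(Rational(-15, 967), Pow(2, Rational(1, 2))), Pow(Mul(Pow(Add(6, -17), Rational(1, 2)), 14), -1)) = Mul(Mul(Rational(-15, 967), Pow(2, Rational(1, 2))), Pow(Mul(Pow(-11, Rational(1, 2)), 14), -1)) = Mul(Mul(Rational(-15, 967), Pow(2, Rational(1, 2))), Pow(Mul(Mul(I, Pow(11, Rational(1, 2))), 14), -1)) = Mul(Mul(Rational(-15, 967), Pow(2, Rational(1, 2))), Pow(Mul(14, I, Pow(11, Rational(1, 2))), -1)) = Mul(Mul(Rational(-15, 967), Pow(2, Rational(1, 2))), Mul(Rational(-1, 154), I, Pow(11, Rational(1, 2)))) = Mul(Rational(15, 148918), I, Pow(22, Rational(1, 2)))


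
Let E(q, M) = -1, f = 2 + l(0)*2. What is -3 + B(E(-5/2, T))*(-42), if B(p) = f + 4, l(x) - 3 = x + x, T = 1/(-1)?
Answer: -507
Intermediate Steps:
T = -1
l(x) = 3 + 2*x (l(x) = 3 + (x + x) = 3 + 2*x)
f = 8 (f = 2 + (3 + 2*0)*2 = 2 + (3 + 0)*2 = 2 + 3*2 = 2 + 6 = 8)
B(p) = 12 (B(p) = 8 + 4 = 12)
-3 + B(E(-5/2, T))*(-42) = -3 + 12*(-42) = -3 - 504 = -507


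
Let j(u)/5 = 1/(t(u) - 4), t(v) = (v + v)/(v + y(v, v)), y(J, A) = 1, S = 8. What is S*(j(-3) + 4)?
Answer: -8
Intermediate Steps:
t(v) = 2*v/(1 + v) (t(v) = (v + v)/(v + 1) = (2*v)/(1 + v) = 2*v/(1 + v))
j(u) = 5/(-4 + 2*u/(1 + u)) (j(u) = 5/(2*u/(1 + u) - 4) = 5/(-4 + 2*u/(1 + u)))
S*(j(-3) + 4) = 8*(5*(1 - 3)/(2*(-2 - 1*(-3))) + 4) = 8*((5/2)*(-2)/(-2 + 3) + 4) = 8*((5/2)*(-2)/1 + 4) = 8*((5/2)*1*(-2) + 4) = 8*(-5 + 4) = 8*(-1) = -8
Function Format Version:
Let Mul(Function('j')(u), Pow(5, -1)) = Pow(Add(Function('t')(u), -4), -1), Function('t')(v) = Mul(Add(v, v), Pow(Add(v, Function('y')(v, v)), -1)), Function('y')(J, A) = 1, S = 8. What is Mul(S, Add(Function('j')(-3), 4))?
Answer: -8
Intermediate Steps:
Function('t')(v) = Mul(2, v, Pow(Add(1, v), -1)) (Function('t')(v) = Mul(Add(v, v), Pow(Add(v, 1), -1)) = Mul(Mul(2, v), Pow(Add(1, v), -1)) = Mul(2, v, Pow(Add(1, v), -1)))
Function('j')(u) = Mul(5, Pow(Add(-4, Mul(2, u, Pow(Add(1, u), -1))), -1)) (Function('j')(u) = Mul(5, Pow(Add(Mul(2, u, Pow(Add(1, u), -1)), -4), -1)) = Mul(5, Pow(Add(-4, Mul(2, u, Pow(Add(1, u), -1))), -1)))
Mul(S, Add(Function('j')(-3), 4)) = Mul(8, Add(Mul(Rational(5, 2), Pow(Add(-2, Mul(-1, -3)), -1), Add(1, -3)), 4)) = Mul(8, Add(Mul(Rational(5, 2), Pow(Add(-2, 3), -1), -2), 4)) = Mul(8, Add(Mul(Rational(5, 2), Pow(1, -1), -2), 4)) = Mul(8, Add(Mul(Rational(5, 2), 1, -2), 4)) = Mul(8, Add(-5, 4)) = Mul(8, -1) = -8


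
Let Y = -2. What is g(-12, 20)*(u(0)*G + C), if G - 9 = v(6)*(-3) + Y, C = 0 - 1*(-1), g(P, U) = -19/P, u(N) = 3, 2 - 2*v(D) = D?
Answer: 190/3 ≈ 63.333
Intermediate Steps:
v(D) = 1 - D/2
C = 1 (C = 0 + 1 = 1)
G = 13 (G = 9 + ((1 - ½*6)*(-3) - 2) = 9 + ((1 - 3)*(-3) - 2) = 9 + (-2*(-3) - 2) = 9 + (6 - 2) = 9 + 4 = 13)
g(-12, 20)*(u(0)*G + C) = (-19/(-12))*(3*13 + 1) = (-19*(-1/12))*(39 + 1) = (19/12)*40 = 190/3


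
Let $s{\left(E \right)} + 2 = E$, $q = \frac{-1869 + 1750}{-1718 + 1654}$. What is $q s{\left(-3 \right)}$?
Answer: $- \frac{595}{64} \approx -9.2969$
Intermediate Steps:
$q = \frac{119}{64}$ ($q = - \frac{119}{-64} = \left(-119\right) \left(- \frac{1}{64}\right) = \frac{119}{64} \approx 1.8594$)
$s{\left(E \right)} = -2 + E$
$q s{\left(-3 \right)} = \frac{119 \left(-2 - 3\right)}{64} = \frac{119}{64} \left(-5\right) = - \frac{595}{64}$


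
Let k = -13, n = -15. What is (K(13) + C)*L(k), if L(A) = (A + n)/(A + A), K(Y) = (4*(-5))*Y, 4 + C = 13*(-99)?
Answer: -21714/13 ≈ -1670.3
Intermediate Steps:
C = -1291 (C = -4 + 13*(-99) = -4 - 1287 = -1291)
K(Y) = -20*Y
L(A) = (-15 + A)/(2*A) (L(A) = (A - 15)/(A + A) = (-15 + A)/((2*A)) = (-15 + A)*(1/(2*A)) = (-15 + A)/(2*A))
(K(13) + C)*L(k) = (-20*13 - 1291)*((½)*(-15 - 13)/(-13)) = (-260 - 1291)*((½)*(-1/13)*(-28)) = -1551*14/13 = -21714/13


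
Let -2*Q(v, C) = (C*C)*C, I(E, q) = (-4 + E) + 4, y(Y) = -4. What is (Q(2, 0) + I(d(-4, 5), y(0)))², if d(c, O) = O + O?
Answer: 100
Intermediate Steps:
d(c, O) = 2*O
I(E, q) = E
Q(v, C) = -C³/2 (Q(v, C) = -C*C*C/2 = -C²*C/2 = -C³/2)
(Q(2, 0) + I(d(-4, 5), y(0)))² = (-½*0³ + 2*5)² = (-½*0 + 10)² = (0 + 10)² = 10² = 100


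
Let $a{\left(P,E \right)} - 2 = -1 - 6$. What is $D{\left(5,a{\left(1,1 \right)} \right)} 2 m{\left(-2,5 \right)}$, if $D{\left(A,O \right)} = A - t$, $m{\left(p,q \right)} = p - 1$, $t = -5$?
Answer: $-60$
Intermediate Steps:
$a{\left(P,E \right)} = -5$ ($a{\left(P,E \right)} = 2 - 7 = -5$)
$m{\left(p,q \right)} = -1 + p$
$D{\left(A,O \right)} = 5 + A$ ($D{\left(A,O \right)} = A - -5 = A + 5 = 5 + A$)
$D{\left(5,a{\left(1,1 \right)} \right)} 2 m{\left(-2,5 \right)} = \left(5 + 5\right) 2 \left(-1 - 2\right) = 10 \cdot 2 \left(-3\right) = 20 \left(-3\right) = -60$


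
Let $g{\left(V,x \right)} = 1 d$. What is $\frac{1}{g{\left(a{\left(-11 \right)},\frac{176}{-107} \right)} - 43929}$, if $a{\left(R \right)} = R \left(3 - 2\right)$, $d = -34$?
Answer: $- \frac{1}{43963} \approx -2.2746 \cdot 10^{-5}$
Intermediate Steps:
$a{\left(R \right)} = R$ ($a{\left(R \right)} = R 1 = R$)
$g{\left(V,x \right)} = -34$ ($g{\left(V,x \right)} = 1 \left(-34\right) = -34$)
$\frac{1}{g{\left(a{\left(-11 \right)},\frac{176}{-107} \right)} - 43929} = \frac{1}{-34 - 43929} = \frac{1}{-43963} = - \frac{1}{43963}$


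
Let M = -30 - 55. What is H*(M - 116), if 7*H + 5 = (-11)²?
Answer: -23316/7 ≈ -3330.9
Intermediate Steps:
H = 116/7 (H = -5/7 + (⅐)*(-11)² = -5/7 + (⅐)*121 = -5/7 + 121/7 = 116/7 ≈ 16.571)
M = -85
H*(M - 116) = 116*(-85 - 116)/7 = (116/7)*(-201) = -23316/7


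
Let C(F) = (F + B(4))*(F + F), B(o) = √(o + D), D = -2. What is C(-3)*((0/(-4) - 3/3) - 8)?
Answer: -162 + 54*√2 ≈ -85.632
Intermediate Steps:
B(o) = √(-2 + o) (B(o) = √(o - 2) = √(-2 + o))
C(F) = 2*F*(F + √2) (C(F) = (F + √(-2 + 4))*(F + F) = (F + √2)*(2*F) = 2*F*(F + √2))
C(-3)*((0/(-4) - 3/3) - 8) = (2*(-3)*(-3 + √2))*((0/(-4) - 3/3) - 8) = (18 - 6*√2)*((0*(-¼) - 3*⅓) - 8) = (18 - 6*√2)*((0 - 1) - 8) = (18 - 6*√2)*(-1 - 8) = (18 - 6*√2)*(-9) = -162 + 54*√2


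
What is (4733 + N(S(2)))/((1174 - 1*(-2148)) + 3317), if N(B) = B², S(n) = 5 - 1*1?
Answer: 1583/2213 ≈ 0.71532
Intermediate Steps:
S(n) = 4 (S(n) = 5 - 1 = 4)
(4733 + N(S(2)))/((1174 - 1*(-2148)) + 3317) = (4733 + 4²)/((1174 - 1*(-2148)) + 3317) = (4733 + 16)/((1174 + 2148) + 3317) = 4749/(3322 + 3317) = 4749/6639 = 4749*(1/6639) = 1583/2213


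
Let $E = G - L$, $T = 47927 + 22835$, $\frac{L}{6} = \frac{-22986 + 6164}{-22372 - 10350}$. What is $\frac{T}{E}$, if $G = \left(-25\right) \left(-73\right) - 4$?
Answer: $\frac{1157737082}{29742915} \approx 38.925$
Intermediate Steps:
$G = 1821$ ($G = 1825 - 4 = 1821$)
$L = \frac{50466}{16361}$ ($L = 6 \frac{-22986 + 6164}{-22372 - 10350} = 6 \left(- \frac{16822}{-32722}\right) = 6 \left(\left(-16822\right) \left(- \frac{1}{32722}\right)\right) = 6 \cdot \frac{8411}{16361} = \frac{50466}{16361} \approx 3.0845$)
$T = 70762$
$E = \frac{29742915}{16361}$ ($E = 1821 - \frac{50466}{16361} = \frac{29742915}{16361} \approx 1817.9$)
$\frac{T}{E} = \frac{70762}{\frac{29742915}{16361}} = 70762 \cdot \frac{16361}{29742915} = \frac{1157737082}{29742915}$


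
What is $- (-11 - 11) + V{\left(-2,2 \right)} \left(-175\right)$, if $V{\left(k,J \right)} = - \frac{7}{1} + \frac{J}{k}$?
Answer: $1422$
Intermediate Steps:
$V{\left(k,J \right)} = -7 + \frac{J}{k}$ ($V{\left(k,J \right)} = \left(-7\right) 1 + \frac{J}{k} = -7 + \frac{J}{k}$)
$- (-11 - 11) + V{\left(-2,2 \right)} \left(-175\right) = - (-11 - 11) + \left(-7 + \frac{2}{-2}\right) \left(-175\right) = \left(-1\right) \left(-22\right) + \left(-7 + 2 \left(- \frac{1}{2}\right)\right) \left(-175\right) = 22 + \left(-7 - 1\right) \left(-175\right) = 22 - -1400 = 22 + 1400 = 1422$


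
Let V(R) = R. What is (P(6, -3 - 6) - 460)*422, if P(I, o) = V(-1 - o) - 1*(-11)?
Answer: -186102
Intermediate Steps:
P(I, o) = 10 - o (P(I, o) = (-1 - o) - 1*(-11) = (-1 - o) + 11 = 10 - o)
(P(6, -3 - 6) - 460)*422 = ((10 - (-3 - 6)) - 460)*422 = ((10 - 1*(-9)) - 460)*422 = ((10 + 9) - 460)*422 = (19 - 460)*422 = -441*422 = -186102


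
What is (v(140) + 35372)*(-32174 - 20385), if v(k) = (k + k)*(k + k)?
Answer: -5979742548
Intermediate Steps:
v(k) = 4*k² (v(k) = (2*k)*(2*k) = 4*k²)
(v(140) + 35372)*(-32174 - 20385) = (4*140² + 35372)*(-32174 - 20385) = (4*19600 + 35372)*(-52559) = (78400 + 35372)*(-52559) = 113772*(-52559) = -5979742548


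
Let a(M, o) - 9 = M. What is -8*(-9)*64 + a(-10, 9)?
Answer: 4607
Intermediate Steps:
a(M, o) = 9 + M
-8*(-9)*64 + a(-10, 9) = -8*(-9)*64 + (9 - 10) = 72*64 - 1 = 4608 - 1 = 4607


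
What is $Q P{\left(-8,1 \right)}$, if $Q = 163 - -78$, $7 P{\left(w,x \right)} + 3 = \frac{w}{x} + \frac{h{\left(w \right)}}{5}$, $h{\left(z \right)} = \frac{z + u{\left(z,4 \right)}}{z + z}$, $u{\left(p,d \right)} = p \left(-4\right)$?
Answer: $- \frac{27233}{70} \approx -389.04$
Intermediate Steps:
$u{\left(p,d \right)} = - 4 p$
$h{\left(z \right)} = - \frac{3}{2}$ ($h{\left(z \right)} = \frac{z - 4 z}{z + z} = \frac{\left(-3\right) z}{2 z} = - 3 z \frac{1}{2 z} = - \frac{3}{2}$)
$P{\left(w,x \right)} = - \frac{33}{70} + \frac{w}{7 x}$ ($P{\left(w,x \right)} = - \frac{3}{7} + \frac{\frac{w}{x} - \frac{3}{2 \cdot 5}}{7} = - \frac{3}{7} + \frac{\frac{w}{x} - \frac{3}{10}}{7} = - \frac{3}{7} + \frac{- \frac{3}{10} + \frac{w}{x}}{7} = - \frac{3}{7} + \left(- \frac{3}{70} + \frac{w}{7 x}\right) = - \frac{33}{70} + \frac{w}{7 x}$)
$Q = 241$ ($Q = 163 + 78 = 241$)
$Q P{\left(-8,1 \right)} = 241 \left(- \frac{33}{70} + \frac{1}{7} \left(-8\right) 1^{-1}\right) = 241 \left(- \frac{33}{70} + \frac{1}{7} \left(-8\right) 1\right) = 241 \left(- \frac{33}{70} - \frac{8}{7}\right) = 241 \left(- \frac{113}{70}\right) = - \frac{27233}{70}$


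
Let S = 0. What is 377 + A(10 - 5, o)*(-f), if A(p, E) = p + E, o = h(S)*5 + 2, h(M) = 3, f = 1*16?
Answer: 25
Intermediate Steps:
f = 16
o = 17 (o = 3*5 + 2 = 15 + 2 = 17)
A(p, E) = E + p
377 + A(10 - 5, o)*(-f) = 377 + (17 + (10 - 5))*(-1*16) = 377 + (17 + 5)*(-16) = 377 + 22*(-16) = 377 - 352 = 25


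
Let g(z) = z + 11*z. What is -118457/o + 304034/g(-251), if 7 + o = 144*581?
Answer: -12895682411/125987442 ≈ -102.36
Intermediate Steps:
g(z) = 12*z
o = 83657 (o = -7 + 144*581 = -7 + 83664 = 83657)
-118457/o + 304034/g(-251) = -118457/83657 + 304034/((12*(-251))) = -118457*1/83657 + 304034/(-3012) = -118457/83657 + 304034*(-1/3012) = -118457/83657 - 152017/1506 = -12895682411/125987442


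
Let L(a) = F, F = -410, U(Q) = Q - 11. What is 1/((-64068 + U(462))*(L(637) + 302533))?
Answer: -1/19220158891 ≈ -5.2029e-11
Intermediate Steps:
U(Q) = -11 + Q
L(a) = -410
1/((-64068 + U(462))*(L(637) + 302533)) = 1/((-64068 + (-11 + 462))*(-410 + 302533)) = 1/((-64068 + 451)*302123) = 1/(-63617*302123) = 1/(-19220158891) = -1/19220158891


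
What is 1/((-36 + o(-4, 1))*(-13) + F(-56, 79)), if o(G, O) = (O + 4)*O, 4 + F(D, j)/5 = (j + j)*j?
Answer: 1/62793 ≈ 1.5925e-5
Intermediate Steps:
F(D, j) = -20 + 10*j² (F(D, j) = -20 + 5*((j + j)*j) = -20 + 5*((2*j)*j) = -20 + 5*(2*j²) = -20 + 10*j²)
o(G, O) = O*(4 + O) (o(G, O) = (4 + O)*O = O*(4 + O))
1/((-36 + o(-4, 1))*(-13) + F(-56, 79)) = 1/((-36 + 1*(4 + 1))*(-13) + (-20 + 10*79²)) = 1/((-36 + 1*5)*(-13) + (-20 + 10*6241)) = 1/((-36 + 5)*(-13) + (-20 + 62410)) = 1/(-31*(-13) + 62390) = 1/(403 + 62390) = 1/62793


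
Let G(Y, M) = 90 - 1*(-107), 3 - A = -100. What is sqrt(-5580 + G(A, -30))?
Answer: I*sqrt(5383) ≈ 73.369*I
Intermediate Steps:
A = 103 (A = 3 - 1*(-100) = 3 + 100 = 103)
G(Y, M) = 197 (G(Y, M) = 90 + 107 = 197)
sqrt(-5580 + G(A, -30)) = sqrt(-5580 + 197) = sqrt(-5383) = I*sqrt(5383)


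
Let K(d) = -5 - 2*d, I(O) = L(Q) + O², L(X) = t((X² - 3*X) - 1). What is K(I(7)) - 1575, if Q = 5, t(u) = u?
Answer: -1696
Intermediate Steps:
L(X) = -1 + X² - 3*X (L(X) = (X² - 3*X) - 1 = -1 + X² - 3*X)
I(O) = 9 + O² (I(O) = (-1 + 5² - 3*5) + O² = (-1 + 25 - 15) + O² = 9 + O²)
K(I(7)) - 1575 = (-5 - 2*(9 + 7²)) - 1575 = (-5 - 2*(9 + 49)) - 1575 = (-5 - 2*58) - 1575 = (-5 - 116) - 1575 = -121 - 1575 = -1696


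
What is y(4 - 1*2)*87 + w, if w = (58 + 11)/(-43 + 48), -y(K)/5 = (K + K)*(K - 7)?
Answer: 43569/5 ≈ 8713.8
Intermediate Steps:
y(K) = -10*K*(-7 + K) (y(K) = -5*(K + K)*(K - 7) = -5*2*K*(-7 + K) = -10*K*(-7 + K))
w = 69/5 ≈ 13.800
y(4 - 1*2)*87 + w = (10*(4 - 1*2)*(7 - (4 - 1*2)))*87 + 69/5 = (10*(4 - 2)*(7 - (4 - 2)))*87 + 69/5 = (10*2*(7 - 1*2))*87 + 69/5 = (10*2*(7 - 2))*87 + 69/5 = (10*2*5)*87 + 69/5 = 100*87 + 69/5 = 8700 + 69/5 = 43569/5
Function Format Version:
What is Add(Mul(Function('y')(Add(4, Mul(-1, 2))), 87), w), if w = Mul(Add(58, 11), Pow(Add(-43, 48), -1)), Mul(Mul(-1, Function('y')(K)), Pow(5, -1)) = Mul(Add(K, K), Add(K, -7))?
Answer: Rational(43569, 5) ≈ 8713.8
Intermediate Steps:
Function('y')(K) = Mul(-10, K, Add(-7, K)) (Function('y')(K) = Mul(-5, Mul(Add(K, K), Add(K, -7))) = Mul(-5, Mul(Mul(2, K), Add(-7, K))) = Mul(-5, Mul(2, K, Add(-7, K))) = Mul(-10, K, Add(-7, K)))
w = Rational(69, 5) (w = Mul(69, Pow(5, -1)) = Mul(69, Rational(1, 5)) = Rational(69, 5) ≈ 13.800)
Add(Mul(Function('y')(Add(4, Mul(-1, 2))), 87), w) = Add(Mul(Mul(10, Add(4, Mul(-1, 2)), Add(7, Mul(-1, Add(4, Mul(-1, 2))))), 87), Rational(69, 5)) = Add(Mul(Mul(10, Add(4, -2), Add(7, Mul(-1, Add(4, -2)))), 87), Rational(69, 5)) = Add(Mul(Mul(10, 2, Add(7, Mul(-1, 2))), 87), Rational(69, 5)) = Add(Mul(Mul(10, 2, Add(7, -2)), 87), Rational(69, 5)) = Add(Mul(Mul(10, 2, 5), 87), Rational(69, 5)) = Add(Mul(100, 87), Rational(69, 5)) = Add(8700, Rational(69, 5)) = Rational(43569, 5)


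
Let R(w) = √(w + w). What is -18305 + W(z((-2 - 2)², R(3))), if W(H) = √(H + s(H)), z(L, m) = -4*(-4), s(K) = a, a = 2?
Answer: -18305 + 3*√2 ≈ -18301.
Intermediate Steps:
s(K) = 2
R(w) = √2*√w (R(w) = √(2*w) = √2*√w)
z(L, m) = 16
W(H) = √(2 + H) (W(H) = √(H + 2) = √(2 + H))
-18305 + W(z((-2 - 2)², R(3))) = -18305 + √(2 + 16) = -18305 + √18 = -18305 + 3*√2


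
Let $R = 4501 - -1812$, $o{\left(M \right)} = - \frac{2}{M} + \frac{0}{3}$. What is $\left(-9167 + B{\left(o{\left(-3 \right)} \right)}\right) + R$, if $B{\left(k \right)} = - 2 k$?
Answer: $- \frac{8566}{3} \approx -2855.3$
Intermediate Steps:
$o{\left(M \right)} = - \frac{2}{M}$ ($o{\left(M \right)} = - \frac{2}{M} + 0 \cdot \frac{1}{3} = - \frac{2}{M} + 0 = - \frac{2}{M}$)
$R = 6313$ ($R = 4501 + 1812 = 6313$)
$\left(-9167 + B{\left(o{\left(-3 \right)} \right)}\right) + R = \left(-9167 - 2 \left(- \frac{2}{-3}\right)\right) + 6313 = \left(-9167 - 2 \left(\left(-2\right) \left(- \frac{1}{3}\right)\right)\right) + 6313 = \left(-9167 - \frac{4}{3}\right) + 6313 = - \frac{27505}{3} + 6313 = - \frac{8566}{3}$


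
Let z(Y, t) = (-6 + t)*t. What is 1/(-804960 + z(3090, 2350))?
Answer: 1/4703440 ≈ 2.1261e-7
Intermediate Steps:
z(Y, t) = t*(-6 + t)
1/(-804960 + z(3090, 2350)) = 1/(-804960 + 2350*(-6 + 2350)) = 1/(-804960 + 2350*2344) = 1/(-804960 + 5508400) = 1/4703440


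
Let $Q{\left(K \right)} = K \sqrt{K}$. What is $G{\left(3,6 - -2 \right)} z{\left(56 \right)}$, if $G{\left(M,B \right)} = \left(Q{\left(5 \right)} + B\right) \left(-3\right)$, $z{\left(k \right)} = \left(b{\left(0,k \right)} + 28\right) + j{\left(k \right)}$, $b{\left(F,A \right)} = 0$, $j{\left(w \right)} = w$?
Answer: $-2016 - 1260 \sqrt{5} \approx -4833.4$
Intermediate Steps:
$Q{\left(K \right)} = K^{\frac{3}{2}}$
$z{\left(k \right)} = 28 + k$ ($z{\left(k \right)} = \left(0 + 28\right) + k = 28 + k$)
$G{\left(M,B \right)} = - 15 \sqrt{5} - 3 B$ ($G{\left(M,B \right)} = \left(5^{\frac{3}{2}} + B\right) \left(-3\right) = \left(5 \sqrt{5} + B\right) \left(-3\right) = \left(B + 5 \sqrt{5}\right) \left(-3\right) = - 15 \sqrt{5} - 3 B$)
$G{\left(3,6 - -2 \right)} z{\left(56 \right)} = \left(- 15 \sqrt{5} - 3 \left(6 - -2\right)\right) \left(28 + 56\right) = \left(- 15 \sqrt{5} - 3 \left(6 + 2\right)\right) 84 = \left(- 15 \sqrt{5} - 24\right) 84 = \left(-24 - 15 \sqrt{5}\right) 84 = -2016 - 1260 \sqrt{5}$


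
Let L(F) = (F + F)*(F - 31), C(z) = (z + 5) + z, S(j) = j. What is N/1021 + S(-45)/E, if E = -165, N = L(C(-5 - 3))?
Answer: 13227/11231 ≈ 1.1777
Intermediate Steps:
C(z) = 5 + 2*z (C(z) = (5 + z) + z = 5 + 2*z)
L(F) = 2*F*(-31 + F) (L(F) = (2*F)*(-31 + F) = 2*F*(-31 + F))
N = 924 (N = 2*(5 + 2*(-5 - 3))*(-31 + (5 + 2*(-5 - 3))) = 2*(5 + 2*(-8))*(-31 + (5 + 2*(-8))) = 2*(5 - 16)*(-31 + (5 - 16)) = 2*(-11)*(-31 - 11) = 2*(-11)*(-42) = 924)
N/1021 + S(-45)/E = 924/1021 - 45/(-165) = 924*(1/1021) - 45*(-1/165) = 924/1021 + 3/11 = 13227/11231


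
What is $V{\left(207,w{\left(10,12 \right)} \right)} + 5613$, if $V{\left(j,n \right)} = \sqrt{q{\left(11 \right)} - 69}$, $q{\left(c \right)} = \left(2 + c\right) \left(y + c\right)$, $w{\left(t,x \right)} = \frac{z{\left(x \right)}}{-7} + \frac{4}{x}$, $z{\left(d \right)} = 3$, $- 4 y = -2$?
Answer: $5613 + \frac{\sqrt{322}}{2} \approx 5622.0$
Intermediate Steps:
$y = \frac{1}{2}$ ($y = \left(- \frac{1}{4}\right) \left(-2\right) = \frac{1}{2} \approx 0.5$)
$w{\left(t,x \right)} = - \frac{3}{7} + \frac{4}{x}$ ($w{\left(t,x \right)} = \frac{3}{-7} + \frac{4}{x} = 3 \left(- \frac{1}{7}\right) + \frac{4}{x} = - \frac{3}{7} + \frac{4}{x}$)
$q{\left(c \right)} = \left(\frac{1}{2} + c\right) \left(2 + c\right)$ ($q{\left(c \right)} = \left(2 + c\right) \left(\frac{1}{2} + c\right) = \left(\frac{1}{2} + c\right) \left(2 + c\right)$)
$V{\left(j,n \right)} = \frac{\sqrt{322}}{2}$ ($V{\left(j,n \right)} = \sqrt{\left(1 + 11^{2} + \frac{5}{2} \cdot 11\right) - 69} = \sqrt{\left(1 + 121 + \frac{55}{2}\right) - 69} = \sqrt{\frac{299}{2} - 69} = \sqrt{\frac{161}{2}} = \frac{\sqrt{322}}{2}$)
$V{\left(207,w{\left(10,12 \right)} \right)} + 5613 = \frac{\sqrt{322}}{2} + 5613 = 5613 + \frac{\sqrt{322}}{2}$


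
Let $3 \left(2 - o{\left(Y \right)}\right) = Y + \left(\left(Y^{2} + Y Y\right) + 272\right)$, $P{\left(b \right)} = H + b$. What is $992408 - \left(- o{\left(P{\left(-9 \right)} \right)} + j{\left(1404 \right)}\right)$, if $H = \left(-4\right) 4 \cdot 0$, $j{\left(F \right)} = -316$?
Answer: $\frac{2977753}{3} \approx 9.9258 \cdot 10^{5}$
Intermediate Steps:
$H = 0$ ($H = \left(-16\right) 0 = 0$)
$P{\left(b \right)} = b$ ($P{\left(b \right)} = 0 + b = b$)
$o{\left(Y \right)} = - \frac{266}{3} - \frac{2 Y^{2}}{3} - \frac{Y}{3}$ ($o{\left(Y \right)} = 2 - \frac{Y + \left(\left(Y^{2} + Y Y\right) + 272\right)}{3} = 2 - \frac{Y + \left(\left(Y^{2} + Y^{2}\right) + 272\right)}{3} = 2 - \frac{Y + \left(2 Y^{2} + 272\right)}{3} = 2 - \frac{Y + \left(272 + 2 Y^{2}\right)}{3} = 2 - \frac{272 + Y + 2 Y^{2}}{3} = 2 - \left(\frac{272}{3} + \frac{Y}{3} + \frac{2 Y^{2}}{3}\right) = - \frac{266}{3} - \frac{2 Y^{2}}{3} - \frac{Y}{3}$)
$992408 - \left(- o{\left(P{\left(-9 \right)} \right)} + j{\left(1404 \right)}\right) = 992408 - - \frac{529}{3} = 992408 + \left(\left(- \frac{266}{3} - 54 + 3\right) + 316\right) = 992408 + \left(- \frac{419}{3} + 316\right) = 992408 + \frac{529}{3} = \frac{2977753}{3}$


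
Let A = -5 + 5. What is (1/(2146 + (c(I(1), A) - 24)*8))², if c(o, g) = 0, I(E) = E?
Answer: 1/3818116 ≈ 2.6191e-7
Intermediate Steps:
A = 0
(1/(2146 + (c(I(1), A) - 24)*8))² = (1/(2146 + (0 - 24)*8))² = (1/(2146 - 24*8))² = (1/(2146 - 192))² = (1/1954)² = 1/3818116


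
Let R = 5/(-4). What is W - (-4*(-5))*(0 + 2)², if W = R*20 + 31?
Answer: -74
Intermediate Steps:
R = -5/4 (R = 5*(-¼) = -5/4 ≈ -1.2500)
W = 6 (W = -5/4*20 + 31 = -25 + 31 = 6)
W - (-4*(-5))*(0 + 2)² = 6 - (-4*(-5))*(0 + 2)² = 6 - 20*2² = 6 - 20*4 = 6 - 1*80 = 6 - 80 = -74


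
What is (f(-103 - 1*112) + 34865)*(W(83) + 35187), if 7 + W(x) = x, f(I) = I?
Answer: 1221862950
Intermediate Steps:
W(x) = -7 + x
(f(-103 - 1*112) + 34865)*(W(83) + 35187) = ((-103 - 1*112) + 34865)*((-7 + 83) + 35187) = ((-103 - 112) + 34865)*(76 + 35187) = (-215 + 34865)*35263 = 34650*35263 = 1221862950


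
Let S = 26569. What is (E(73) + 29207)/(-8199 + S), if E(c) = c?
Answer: 2928/1837 ≈ 1.5939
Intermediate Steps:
(E(73) + 29207)/(-8199 + S) = (73 + 29207)/(-8199 + 26569) = 29280/18370 = 29280*(1/18370) = 2928/1837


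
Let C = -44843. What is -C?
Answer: 44843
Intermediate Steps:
-C = -1*(-44843) = 44843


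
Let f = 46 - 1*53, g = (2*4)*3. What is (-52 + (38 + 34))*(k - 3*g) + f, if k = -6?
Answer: -1567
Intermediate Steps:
g = 24 (g = 8*3 = 24)
f = -7 (f = 46 - 53 = -7)
(-52 + (38 + 34))*(k - 3*g) + f = (-52 + (38 + 34))*(-6 - 3*24) - 7 = (-52 + 72)*(-6 - 72) - 7 = 20*(-78) - 7 = -1560 - 7 = -1567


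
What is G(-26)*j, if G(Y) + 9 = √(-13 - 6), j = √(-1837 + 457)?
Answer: 2*I*√345*(-9 + I*√19) ≈ -161.93 - 334.33*I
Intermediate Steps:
j = 2*I*√345 (j = √(-1380) = 2*I*√345 ≈ 37.148*I)
G(Y) = -9 + I*√19 (G(Y) = -9 + √(-13 - 6) = -9 + √(-19) = -9 + I*√19)
G(-26)*j = (-9 + I*√19)*(2*I*√345) = 2*I*√345*(-9 + I*√19)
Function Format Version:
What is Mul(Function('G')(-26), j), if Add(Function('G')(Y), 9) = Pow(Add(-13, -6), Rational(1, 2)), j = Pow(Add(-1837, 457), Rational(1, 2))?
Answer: Mul(2, I, Pow(345, Rational(1, 2)), Add(-9, Mul(I, Pow(19, Rational(1, 2))))) ≈ Add(-161.93, Mul(-334.33, I))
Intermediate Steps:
j = Mul(2, I, Pow(345, Rational(1, 2))) (j = Pow(-1380, Rational(1, 2)) = Mul(2, I, Pow(345, Rational(1, 2))) ≈ Mul(37.148, I))
Function('G')(Y) = Add(-9, Mul(I, Pow(19, Rational(1, 2)))) (Function('G')(Y) = Add(-9, Pow(Add(-13, -6), Rational(1, 2))) = Add(-9, Pow(-19, Rational(1, 2))) = Add(-9, Mul(I, Pow(19, Rational(1, 2)))))
Mul(Function('G')(-26), j) = Mul(Add(-9, Mul(I, Pow(19, Rational(1, 2)))), Mul(2, I, Pow(345, Rational(1, 2)))) = Mul(2, I, Pow(345, Rational(1, 2)), Add(-9, Mul(I, Pow(19, Rational(1, 2)))))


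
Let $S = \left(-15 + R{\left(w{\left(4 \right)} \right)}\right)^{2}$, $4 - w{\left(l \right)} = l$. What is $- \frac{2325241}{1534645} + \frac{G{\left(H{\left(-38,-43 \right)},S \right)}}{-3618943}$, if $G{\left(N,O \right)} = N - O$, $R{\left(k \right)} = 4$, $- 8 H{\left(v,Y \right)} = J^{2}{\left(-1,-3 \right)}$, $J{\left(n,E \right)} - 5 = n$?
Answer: $- \frac{8414725878928}{5553792780235} \approx -1.5151$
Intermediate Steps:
$J{\left(n,E \right)} = 5 + n$
$w{\left(l \right)} = 4 - l$
$H{\left(v,Y \right)} = -2$ ($H{\left(v,Y \right)} = - \frac{\left(5 - 1\right)^{2}}{8} = - \frac{4^{2}}{8} = \left(- \frac{1}{8}\right) 16 = -2$)
$S = 121$ ($S = \left(-15 + 4\right)^{2} = \left(-11\right)^{2} = 121$)
$- \frac{2325241}{1534645} + \frac{G{\left(H{\left(-38,-43 \right)},S \right)}}{-3618943} = - \frac{2325241}{1534645} + \frac{-2 - 121}{-3618943} = \left(-2325241\right) \frac{1}{1534645} + \left(-2 - 121\right) \left(- \frac{1}{3618943}\right) = - \frac{2325241}{1534645} - - \frac{123}{3618943} = - \frac{2325241}{1534645} + \frac{123}{3618943} = - \frac{8414725878928}{5553792780235}$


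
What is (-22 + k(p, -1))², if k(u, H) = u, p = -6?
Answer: 784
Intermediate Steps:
(-22 + k(p, -1))² = (-22 - 6)² = (-28)² = 784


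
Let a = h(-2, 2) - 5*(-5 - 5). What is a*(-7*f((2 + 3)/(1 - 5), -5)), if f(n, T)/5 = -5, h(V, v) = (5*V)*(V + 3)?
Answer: 7000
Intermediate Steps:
h(V, v) = 5*V*(3 + V) (h(V, v) = (5*V)*(3 + V) = 5*V*(3 + V))
f(n, T) = -25 (f(n, T) = 5*(-5) = -25)
a = 40 (a = 5*(-2)*(3 - 2) - 5*(-5 - 5) = 5*(-2)*1 - 5*(-10) = -10 + 50 = 40)
a*(-7*f((2 + 3)/(1 - 5), -5)) = 40*(-7*(-25)) = 40*175 = 7000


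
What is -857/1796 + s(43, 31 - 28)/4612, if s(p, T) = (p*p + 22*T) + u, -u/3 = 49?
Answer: -194289/2070788 ≈ -0.093824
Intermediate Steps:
u = -147 (u = -3*49 = -147)
s(p, T) = -147 + p**2 + 22*T (s(p, T) = (p*p + 22*T) - 147 = (p**2 + 22*T) - 147 = -147 + p**2 + 22*T)
-857/1796 + s(43, 31 - 28)/4612 = -857/1796 + (-147 + 43**2 + 22*(31 - 28))/4612 = -857*1/1796 + (-147 + 1849 + 22*3)*(1/4612) = -857/1796 + (-147 + 1849 + 66)*(1/4612) = -857/1796 + 1768*(1/4612) = -857/1796 + 442/1153 = -194289/2070788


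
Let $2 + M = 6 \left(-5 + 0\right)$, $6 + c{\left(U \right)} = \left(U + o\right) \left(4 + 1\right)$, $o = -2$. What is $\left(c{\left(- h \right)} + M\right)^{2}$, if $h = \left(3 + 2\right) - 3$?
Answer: $3364$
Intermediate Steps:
$h = 2$ ($h = 5 - 3 = 2$)
$c{\left(U \right)} = -16 + 5 U$ ($c{\left(U \right)} = -6 + \left(U - 2\right) \left(4 + 1\right) = -6 + \left(-2 + U\right) 5 = -6 + \left(-10 + 5 U\right) = -16 + 5 U$)
$M = -32$ ($M = -2 + 6 \left(-5 + 0\right) = -2 + 6 \left(-5\right) = -2 - 30 = -32$)
$\left(c{\left(- h \right)} + M\right)^{2} = \left(\left(-16 + 5 \left(\left(-1\right) 2\right)\right) - 32\right)^{2} = \left(\left(-16 + 5 \left(-2\right)\right) - 32\right)^{2} = \left(\left(-16 - 10\right) - 32\right)^{2} = \left(-26 - 32\right)^{2} = \left(-58\right)^{2} = 3364$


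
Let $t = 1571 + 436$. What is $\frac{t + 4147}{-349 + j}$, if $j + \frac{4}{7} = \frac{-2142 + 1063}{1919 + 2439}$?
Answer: $- \frac{1037204}{58959} \approx -17.592$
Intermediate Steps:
$t = 2007$
$j = - \frac{24985}{30506}$ ($j = - \frac{4}{7} + \frac{-2142 + 1063}{1919 + 2439} = - \frac{4}{7} - \frac{1079}{4358} = - \frac{24985}{30506} \approx -0.81902$)
$\frac{t + 4147}{-349 + j} = \frac{2007 + 4147}{-349 - \frac{24985}{30506}} = \frac{6154}{- \frac{10671579}{30506}} = 6154 \left(- \frac{30506}{10671579}\right) = - \frac{1037204}{58959}$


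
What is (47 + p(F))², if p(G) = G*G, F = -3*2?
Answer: 6889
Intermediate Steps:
F = -6
p(G) = G²
(47 + p(F))² = (47 + (-6)²)² = (47 + 36)² = 83² = 6889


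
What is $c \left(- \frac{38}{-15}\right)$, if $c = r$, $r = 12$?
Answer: $\frac{152}{5} \approx 30.4$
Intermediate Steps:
$c = 12$
$c \left(- \frac{38}{-15}\right) = 12 \left(- \frac{38}{-15}\right) = 12 \left(\left(-38\right) \left(- \frac{1}{15}\right)\right) = 12 \cdot \frac{38}{15} = \frac{152}{5}$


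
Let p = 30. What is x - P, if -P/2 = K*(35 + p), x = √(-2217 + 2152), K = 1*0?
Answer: I*√65 ≈ 8.0623*I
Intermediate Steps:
K = 0
x = I*√65 (x = √(-65) = I*√65 ≈ 8.0623*I)
P = 0 (P = -0*(35 + 30) = -0*65 = -2*0 = 0)
x - P = I*√65 - 1*0 = I*√65 + 0 = I*√65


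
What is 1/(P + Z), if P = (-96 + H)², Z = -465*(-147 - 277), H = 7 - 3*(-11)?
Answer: 1/200296 ≈ 4.9926e-6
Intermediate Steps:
H = 40 (H = 7 + 33 = 40)
Z = 197160 (Z = -465*(-424) = 197160)
P = 3136 (P = (-96 + 40)² = (-56)² = 3136)
1/(P + Z) = 1/(3136 + 197160) = 1/200296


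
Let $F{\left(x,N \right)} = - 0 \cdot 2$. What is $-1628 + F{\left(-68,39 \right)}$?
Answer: $-1628$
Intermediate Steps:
$F{\left(x,N \right)} = 0$ ($F{\left(x,N \right)} = \left(-1\right) 0 = 0$)
$-1628 + F{\left(-68,39 \right)} = -1628 + 0 = -1628$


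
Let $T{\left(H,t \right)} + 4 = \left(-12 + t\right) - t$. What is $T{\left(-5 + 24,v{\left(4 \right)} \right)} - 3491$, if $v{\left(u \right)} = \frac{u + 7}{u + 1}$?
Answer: $-3507$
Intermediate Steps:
$v{\left(u \right)} = \frac{7 + u}{1 + u}$
$T{\left(H,t \right)} = -16$ ($T{\left(H,t \right)} = -4 + \left(\left(-12 + t\right) - t\right) = -4 - 12 = -16$)
$T{\left(-5 + 24,v{\left(4 \right)} \right)} - 3491 = -16 - 3491 = -3507$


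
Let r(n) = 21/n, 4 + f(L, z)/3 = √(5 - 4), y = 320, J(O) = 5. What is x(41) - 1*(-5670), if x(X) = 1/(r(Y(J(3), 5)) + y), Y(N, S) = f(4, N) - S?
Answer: 3611792/637 ≈ 5670.0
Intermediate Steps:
f(L, z) = -9 (f(L, z) = -12 + 3*√(5 - 4) = -12 + 3*√1 = -12 + 3*1 = -12 + 3 = -9)
Y(N, S) = -9 - S
x(X) = 2/637 (x(X) = 1/(21/(-9 - 1*5) + 320) = 1/(21/(-9 - 5) + 320) = 1/(21/(-14) + 320) = 1/(21*(-1/14) + 320) = 1/(-3/2 + 320) = 1/(637/2) = 2/637)
x(41) - 1*(-5670) = 2/637 - 1*(-5670) = 2/637 + 5670 = 3611792/637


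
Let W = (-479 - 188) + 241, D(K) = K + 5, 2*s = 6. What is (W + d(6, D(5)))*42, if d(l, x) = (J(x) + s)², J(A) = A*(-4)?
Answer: 39606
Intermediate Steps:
s = 3 (s = (½)*6 = 3)
D(K) = 5 + K
J(A) = -4*A
W = -426 (W = -667 + 241 = -426)
d(l, x) = (3 - 4*x)² (d(l, x) = (-4*x + 3)² = (3 - 4*x)²)
(W + d(6, D(5)))*42 = (-426 + (-3 + 4*(5 + 5))²)*42 = (-426 + (-3 + 4*10)²)*42 = (-426 + (-3 + 40)²)*42 = (-426 + 37²)*42 = (-426 + 1369)*42 = 943*42 = 39606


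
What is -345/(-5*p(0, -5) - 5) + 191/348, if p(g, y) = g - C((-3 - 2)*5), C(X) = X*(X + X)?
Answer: 214547/434652 ≈ 0.49361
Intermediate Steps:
C(X) = 2*X² (C(X) = X*(2*X) = 2*X²)
p(g, y) = -1250 + g (p(g, y) = g - 2*((-3 - 2)*5)² = g - 2*(-5*5)² = g - 2*(-25)² = g - 2*625 = g - 1*1250 = g - 1250 = -1250 + g)
-345/(-5*p(0, -5) - 5) + 191/348 = -345/(-5*(-1250 + 0) - 5) + 191/348 = -345/(-5*(-1250) - 5) + 191*(1/348) = -345/(6250 - 5) + 191/348 = -345/6245 + 191/348 = -345*1/6245 + 191/348 = -69/1249 + 191/348 = 214547/434652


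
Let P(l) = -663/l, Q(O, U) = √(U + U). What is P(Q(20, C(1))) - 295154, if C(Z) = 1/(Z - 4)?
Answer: -295154 + 663*I*√6/2 ≈ -2.9515e+5 + 812.01*I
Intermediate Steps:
C(Z) = 1/(-4 + Z)
Q(O, U) = √2*√U (Q(O, U) = √(2*U) = √2*√U)
P(Q(20, C(1))) - 295154 = -663*(-I*√6/2) - 295154 = -(-663)*I*√6/2 - 295154 = 663*I*√6/2 - 295154 = -295154 + 663*I*√6/2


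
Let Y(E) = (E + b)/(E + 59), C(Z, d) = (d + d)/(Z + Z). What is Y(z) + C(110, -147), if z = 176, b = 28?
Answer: -2421/5170 ≈ -0.46828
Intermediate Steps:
C(Z, d) = d/Z (C(Z, d) = (2*d)/((2*Z)) = (2*d)*(1/(2*Z)) = d/Z)
Y(E) = (28 + E)/(59 + E) (Y(E) = (E + 28)/(E + 59) = (28 + E)/(59 + E))
Y(z) + C(110, -147) = (28 + 176)/(59 + 176) - 147/110 = 204/235 - 147*1/110 = (1/235)*204 - 147/110 = 204/235 - 147/110 = -2421/5170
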